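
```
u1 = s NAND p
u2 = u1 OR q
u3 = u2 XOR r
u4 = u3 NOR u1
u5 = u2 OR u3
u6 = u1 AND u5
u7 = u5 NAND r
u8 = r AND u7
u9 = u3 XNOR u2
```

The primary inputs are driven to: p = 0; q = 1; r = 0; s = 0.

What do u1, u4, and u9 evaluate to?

u1 = 1, u4 = 0, u9 = 1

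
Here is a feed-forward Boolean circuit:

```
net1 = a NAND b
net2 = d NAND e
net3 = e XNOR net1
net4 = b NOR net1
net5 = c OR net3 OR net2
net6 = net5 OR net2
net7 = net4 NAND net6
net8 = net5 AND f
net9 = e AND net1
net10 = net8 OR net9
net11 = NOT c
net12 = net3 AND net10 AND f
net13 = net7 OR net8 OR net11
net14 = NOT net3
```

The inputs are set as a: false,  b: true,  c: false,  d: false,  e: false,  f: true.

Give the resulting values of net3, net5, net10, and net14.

net3 = false, net5 = true, net10 = true, net14 = true

net1 = a NAND b = false NAND true = true
net2 = d NAND e = false NAND false = true
net3 = e XNOR net1 = false XNOR true = false
net5 = c OR net3 OR net2 = false OR false OR true = true
net8 = net5 AND f = true AND true = true
net9 = e AND net1 = false AND true = false
net10 = net8 OR net9 = true OR false = true
net14 = NOT net3 = NOT false = true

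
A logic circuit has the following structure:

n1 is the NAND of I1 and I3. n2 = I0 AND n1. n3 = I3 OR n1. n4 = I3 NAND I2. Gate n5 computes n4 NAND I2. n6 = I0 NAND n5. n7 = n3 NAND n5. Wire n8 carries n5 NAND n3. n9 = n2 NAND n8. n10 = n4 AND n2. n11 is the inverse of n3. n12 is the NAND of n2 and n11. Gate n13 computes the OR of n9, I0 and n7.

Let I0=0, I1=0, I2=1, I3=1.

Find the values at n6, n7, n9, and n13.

n6 = 1; n7 = 0; n9 = 1; n13 = 1

n1 = I1 NAND I3 = 0 NAND 1 = 1
n2 = I0 AND n1 = 0 AND 1 = 0
n3 = I3 OR n1 = 1 OR 1 = 1
n4 = I3 NAND I2 = 1 NAND 1 = 0
n5 = n4 NAND I2 = 0 NAND 1 = 1
n6 = I0 NAND n5 = 0 NAND 1 = 1
n7 = n3 NAND n5 = 1 NAND 1 = 0
n8 = n5 NAND n3 = 1 NAND 1 = 0
n9 = n2 NAND n8 = 0 NAND 0 = 1
n13 = n9 OR I0 OR n7 = 1 OR 0 OR 0 = 1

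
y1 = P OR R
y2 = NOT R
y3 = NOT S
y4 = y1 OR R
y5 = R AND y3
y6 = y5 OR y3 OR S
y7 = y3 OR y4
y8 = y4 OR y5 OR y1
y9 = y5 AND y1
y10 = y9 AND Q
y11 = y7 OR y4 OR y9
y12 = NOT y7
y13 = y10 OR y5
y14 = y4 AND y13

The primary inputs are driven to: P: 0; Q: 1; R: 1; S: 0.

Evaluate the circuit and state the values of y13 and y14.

y13 = 1  y14 = 1

y1 = P OR R = 0 OR 1 = 1
y3 = NOT S = NOT 0 = 1
y4 = y1 OR R = 1 OR 1 = 1
y5 = R AND y3 = 1 AND 1 = 1
y9 = y5 AND y1 = 1 AND 1 = 1
y10 = y9 AND Q = 1 AND 1 = 1
y13 = y10 OR y5 = 1 OR 1 = 1
y14 = y4 AND y13 = 1 AND 1 = 1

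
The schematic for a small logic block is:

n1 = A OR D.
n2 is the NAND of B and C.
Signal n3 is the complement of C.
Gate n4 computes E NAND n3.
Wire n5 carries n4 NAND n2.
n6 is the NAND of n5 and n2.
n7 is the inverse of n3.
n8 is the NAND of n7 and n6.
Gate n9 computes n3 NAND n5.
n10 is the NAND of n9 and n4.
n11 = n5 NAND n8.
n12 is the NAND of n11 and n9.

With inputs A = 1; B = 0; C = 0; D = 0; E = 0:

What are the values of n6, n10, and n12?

n2 = B NAND C = 0 NAND 0 = 1
n3 = NOT C = NOT 0 = 1
n4 = E NAND n3 = 0 NAND 1 = 1
n5 = n4 NAND n2 = 1 NAND 1 = 0
n6 = n5 NAND n2 = 0 NAND 1 = 1
n7 = NOT n3 = NOT 1 = 0
n8 = n7 NAND n6 = 0 NAND 1 = 1
n9 = n3 NAND n5 = 1 NAND 0 = 1
n10 = n9 NAND n4 = 1 NAND 1 = 0
n11 = n5 NAND n8 = 0 NAND 1 = 1
n12 = n11 NAND n9 = 1 NAND 1 = 0

n6 = 1, n10 = 0, n12 = 0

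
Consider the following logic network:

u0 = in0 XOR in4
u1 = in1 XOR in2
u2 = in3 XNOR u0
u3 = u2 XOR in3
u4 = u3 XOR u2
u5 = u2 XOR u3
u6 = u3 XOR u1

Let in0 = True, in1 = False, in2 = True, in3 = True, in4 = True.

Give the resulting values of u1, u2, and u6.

u0 = in0 XOR in4 = True XOR True = False
u1 = in1 XOR in2 = False XOR True = True
u2 = in3 XNOR u0 = True XNOR False = False
u3 = u2 XOR in3 = False XOR True = True
u6 = u3 XOR u1 = True XOR True = False

u1 = True, u2 = False, u6 = False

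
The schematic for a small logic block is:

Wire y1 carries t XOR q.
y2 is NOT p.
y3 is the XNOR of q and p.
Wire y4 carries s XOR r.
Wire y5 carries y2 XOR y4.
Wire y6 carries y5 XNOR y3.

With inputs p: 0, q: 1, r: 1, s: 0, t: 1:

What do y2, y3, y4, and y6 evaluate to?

y2 = NOT p = NOT 0 = 1
y3 = q XNOR p = 1 XNOR 0 = 0
y4 = s XOR r = 0 XOR 1 = 1
y5 = y2 XOR y4 = 1 XOR 1 = 0
y6 = y5 XNOR y3 = 0 XNOR 0 = 1

y2 = 1, y3 = 0, y4 = 1, y6 = 1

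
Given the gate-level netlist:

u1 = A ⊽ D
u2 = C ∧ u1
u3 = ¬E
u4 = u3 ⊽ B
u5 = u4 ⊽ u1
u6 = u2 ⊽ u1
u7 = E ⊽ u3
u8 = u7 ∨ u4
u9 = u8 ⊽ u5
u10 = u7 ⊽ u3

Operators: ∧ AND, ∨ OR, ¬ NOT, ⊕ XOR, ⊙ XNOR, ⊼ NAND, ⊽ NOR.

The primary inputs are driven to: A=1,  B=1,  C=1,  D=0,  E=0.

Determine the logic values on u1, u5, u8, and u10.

u1 = A NOR D = 1 NOR 0 = 0
u3 = NOT E = NOT 0 = 1
u4 = u3 NOR B = 1 NOR 1 = 0
u5 = u4 NOR u1 = 0 NOR 0 = 1
u7 = E NOR u3 = 0 NOR 1 = 0
u8 = u7 OR u4 = 0 OR 0 = 0
u10 = u7 NOR u3 = 0 NOR 1 = 0

u1 = 0, u5 = 1, u8 = 0, u10 = 0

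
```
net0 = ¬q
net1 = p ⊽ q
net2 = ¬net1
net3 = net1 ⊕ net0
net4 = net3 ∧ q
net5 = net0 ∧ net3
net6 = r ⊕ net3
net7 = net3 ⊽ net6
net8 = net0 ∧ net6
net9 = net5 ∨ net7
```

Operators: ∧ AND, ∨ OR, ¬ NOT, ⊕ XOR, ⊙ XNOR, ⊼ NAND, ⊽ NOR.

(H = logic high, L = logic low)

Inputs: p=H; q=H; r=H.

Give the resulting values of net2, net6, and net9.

net2 = H, net6 = H, net9 = L

net0 = NOT q = NOT H = L
net1 = p NOR q = H NOR H = L
net2 = NOT net1 = NOT L = H
net3 = net1 XOR net0 = L XOR L = L
net5 = net0 AND net3 = L AND L = L
net6 = r XOR net3 = H XOR L = H
net7 = net3 NOR net6 = L NOR H = L
net9 = net5 OR net7 = L OR L = L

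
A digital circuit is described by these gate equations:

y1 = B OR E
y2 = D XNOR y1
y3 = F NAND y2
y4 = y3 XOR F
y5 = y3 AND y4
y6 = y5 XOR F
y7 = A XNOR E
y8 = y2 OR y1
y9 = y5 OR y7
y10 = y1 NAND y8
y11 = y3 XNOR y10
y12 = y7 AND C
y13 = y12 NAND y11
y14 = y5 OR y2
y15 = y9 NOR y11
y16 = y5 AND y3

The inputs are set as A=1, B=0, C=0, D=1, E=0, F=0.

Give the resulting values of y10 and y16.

y10 = 1  y16 = 1

y1 = B OR E = 0 OR 0 = 0
y2 = D XNOR y1 = 1 XNOR 0 = 0
y3 = F NAND y2 = 0 NAND 0 = 1
y4 = y3 XOR F = 1 XOR 0 = 1
y5 = y3 AND y4 = 1 AND 1 = 1
y8 = y2 OR y1 = 0 OR 0 = 0
y10 = y1 NAND y8 = 0 NAND 0 = 1
y16 = y5 AND y3 = 1 AND 1 = 1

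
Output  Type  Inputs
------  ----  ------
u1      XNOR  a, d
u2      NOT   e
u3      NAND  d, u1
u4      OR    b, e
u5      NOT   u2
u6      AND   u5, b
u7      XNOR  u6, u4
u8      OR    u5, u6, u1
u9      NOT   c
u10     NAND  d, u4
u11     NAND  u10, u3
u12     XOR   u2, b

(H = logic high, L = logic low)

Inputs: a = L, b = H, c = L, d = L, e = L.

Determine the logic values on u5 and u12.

u5 = L, u12 = L

u2 = NOT e = NOT L = H
u5 = NOT u2 = NOT H = L
u12 = u2 XOR b = H XOR H = L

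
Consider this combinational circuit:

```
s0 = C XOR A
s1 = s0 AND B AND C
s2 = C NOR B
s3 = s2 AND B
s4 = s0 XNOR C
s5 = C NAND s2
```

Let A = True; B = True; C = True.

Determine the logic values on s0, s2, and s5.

s0 = C XOR A = True XOR True = False
s2 = C NOR B = True NOR True = False
s5 = C NAND s2 = True NAND False = True

s0 = False, s2 = False, s5 = True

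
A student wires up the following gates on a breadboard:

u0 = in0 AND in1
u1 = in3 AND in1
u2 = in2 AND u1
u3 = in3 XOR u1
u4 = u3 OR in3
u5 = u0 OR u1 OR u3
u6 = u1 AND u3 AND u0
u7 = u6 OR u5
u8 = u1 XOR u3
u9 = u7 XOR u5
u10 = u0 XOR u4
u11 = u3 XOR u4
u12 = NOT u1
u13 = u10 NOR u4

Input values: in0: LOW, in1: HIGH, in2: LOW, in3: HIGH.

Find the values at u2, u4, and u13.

u0 = in0 AND in1 = LOW AND HIGH = LOW
u1 = in3 AND in1 = HIGH AND HIGH = HIGH
u2 = in2 AND u1 = LOW AND HIGH = LOW
u3 = in3 XOR u1 = HIGH XOR HIGH = LOW
u4 = u3 OR in3 = LOW OR HIGH = HIGH
u10 = u0 XOR u4 = LOW XOR HIGH = HIGH
u13 = u10 NOR u4 = HIGH NOR HIGH = LOW

u2 = LOW; u4 = HIGH; u13 = LOW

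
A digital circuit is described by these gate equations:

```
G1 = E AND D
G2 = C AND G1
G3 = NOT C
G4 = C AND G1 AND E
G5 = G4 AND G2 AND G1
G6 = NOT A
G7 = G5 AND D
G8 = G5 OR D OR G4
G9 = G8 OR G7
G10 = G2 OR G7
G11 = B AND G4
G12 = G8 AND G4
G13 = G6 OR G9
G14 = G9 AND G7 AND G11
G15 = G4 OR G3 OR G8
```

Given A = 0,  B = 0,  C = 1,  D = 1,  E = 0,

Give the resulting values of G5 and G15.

G5 = 0, G15 = 1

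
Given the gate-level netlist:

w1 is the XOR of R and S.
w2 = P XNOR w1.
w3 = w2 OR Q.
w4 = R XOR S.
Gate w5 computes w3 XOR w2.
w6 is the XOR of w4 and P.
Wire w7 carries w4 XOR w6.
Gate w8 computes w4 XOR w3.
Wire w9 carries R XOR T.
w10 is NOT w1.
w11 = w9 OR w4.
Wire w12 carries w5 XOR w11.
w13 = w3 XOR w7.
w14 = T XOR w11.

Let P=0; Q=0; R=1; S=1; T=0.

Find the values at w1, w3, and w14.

w1 = 0  w3 = 1  w14 = 1

w1 = R XOR S = 1 XOR 1 = 0
w2 = P XNOR w1 = 0 XNOR 0 = 1
w3 = w2 OR Q = 1 OR 0 = 1
w4 = R XOR S = 1 XOR 1 = 0
w9 = R XOR T = 1 XOR 0 = 1
w11 = w9 OR w4 = 1 OR 0 = 1
w14 = T XOR w11 = 0 XOR 1 = 1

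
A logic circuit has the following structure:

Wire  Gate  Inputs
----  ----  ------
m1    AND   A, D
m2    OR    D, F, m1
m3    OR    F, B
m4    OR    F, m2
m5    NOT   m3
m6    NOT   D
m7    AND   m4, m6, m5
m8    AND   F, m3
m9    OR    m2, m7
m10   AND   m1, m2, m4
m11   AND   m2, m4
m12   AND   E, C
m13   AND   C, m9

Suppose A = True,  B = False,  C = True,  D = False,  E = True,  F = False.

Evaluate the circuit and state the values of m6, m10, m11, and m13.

m1 = A AND D = True AND False = False
m2 = D OR F OR m1 = False OR False OR False = False
m3 = F OR B = False OR False = False
m4 = F OR m2 = False OR False = False
m5 = NOT m3 = NOT False = True
m6 = NOT D = NOT False = True
m7 = m4 AND m6 AND m5 = False AND True AND True = False
m9 = m2 OR m7 = False OR False = False
m10 = m1 AND m2 AND m4 = False AND False AND False = False
m11 = m2 AND m4 = False AND False = False
m13 = C AND m9 = True AND False = False

m6 = True  m10 = False  m11 = False  m13 = False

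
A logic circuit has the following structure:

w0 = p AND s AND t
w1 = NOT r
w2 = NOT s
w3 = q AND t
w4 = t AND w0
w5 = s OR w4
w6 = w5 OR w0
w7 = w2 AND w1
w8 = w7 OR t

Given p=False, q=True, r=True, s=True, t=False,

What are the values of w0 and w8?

w0 = False  w8 = False

w0 = p AND s AND t = False AND True AND False = False
w1 = NOT r = NOT True = False
w2 = NOT s = NOT True = False
w7 = w2 AND w1 = False AND False = False
w8 = w7 OR t = False OR False = False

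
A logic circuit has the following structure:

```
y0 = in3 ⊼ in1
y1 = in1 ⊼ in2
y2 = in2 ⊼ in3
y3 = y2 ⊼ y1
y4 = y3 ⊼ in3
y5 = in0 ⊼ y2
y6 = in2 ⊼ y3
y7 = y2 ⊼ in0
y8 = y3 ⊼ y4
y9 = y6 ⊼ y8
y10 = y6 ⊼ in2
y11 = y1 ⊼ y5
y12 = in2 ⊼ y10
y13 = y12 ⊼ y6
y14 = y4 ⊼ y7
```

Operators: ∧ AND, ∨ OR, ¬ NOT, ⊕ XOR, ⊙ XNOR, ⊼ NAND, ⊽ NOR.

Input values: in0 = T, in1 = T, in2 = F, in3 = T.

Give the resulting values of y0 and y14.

y0 = F  y14 = T

y0 = in3 NAND in1 = T NAND T = F
y1 = in1 NAND in2 = T NAND F = T
y2 = in2 NAND in3 = F NAND T = T
y3 = y2 NAND y1 = T NAND T = F
y4 = y3 NAND in3 = F NAND T = T
y7 = y2 NAND in0 = T NAND T = F
y14 = y4 NAND y7 = T NAND F = T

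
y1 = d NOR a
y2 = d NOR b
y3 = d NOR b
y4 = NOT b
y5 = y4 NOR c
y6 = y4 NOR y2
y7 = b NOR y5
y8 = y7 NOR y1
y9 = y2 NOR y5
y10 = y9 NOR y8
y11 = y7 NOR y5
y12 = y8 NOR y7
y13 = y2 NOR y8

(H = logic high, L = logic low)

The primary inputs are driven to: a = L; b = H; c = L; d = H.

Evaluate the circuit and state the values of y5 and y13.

y1 = d NOR a = H NOR L = L
y2 = d NOR b = H NOR H = L
y4 = NOT b = NOT H = L
y5 = y4 NOR c = L NOR L = H
y7 = b NOR y5 = H NOR H = L
y8 = y7 NOR y1 = L NOR L = H
y13 = y2 NOR y8 = L NOR H = L

y5 = H, y13 = L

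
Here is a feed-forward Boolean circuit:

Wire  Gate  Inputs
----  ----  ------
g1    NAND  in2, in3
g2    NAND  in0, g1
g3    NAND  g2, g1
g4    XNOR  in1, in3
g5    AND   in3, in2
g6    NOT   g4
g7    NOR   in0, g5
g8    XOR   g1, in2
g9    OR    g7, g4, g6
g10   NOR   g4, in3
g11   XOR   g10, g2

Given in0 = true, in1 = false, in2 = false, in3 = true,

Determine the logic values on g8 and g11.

g1 = in2 NAND in3 = false NAND true = true
g2 = in0 NAND g1 = true NAND true = false
g4 = in1 XNOR in3 = false XNOR true = false
g8 = g1 XOR in2 = true XOR false = true
g10 = g4 NOR in3 = false NOR true = false
g11 = g10 XOR g2 = false XOR false = false

g8 = true; g11 = false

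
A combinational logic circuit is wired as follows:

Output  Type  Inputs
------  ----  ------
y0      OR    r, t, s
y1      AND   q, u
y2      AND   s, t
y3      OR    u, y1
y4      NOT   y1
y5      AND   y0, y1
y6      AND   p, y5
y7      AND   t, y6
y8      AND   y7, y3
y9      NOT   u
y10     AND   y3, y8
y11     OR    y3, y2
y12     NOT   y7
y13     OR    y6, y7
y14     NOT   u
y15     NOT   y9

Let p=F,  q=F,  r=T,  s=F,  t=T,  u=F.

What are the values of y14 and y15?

y9 = NOT u = NOT F = T
y14 = NOT u = NOT F = T
y15 = NOT y9 = NOT T = F

y14 = T  y15 = F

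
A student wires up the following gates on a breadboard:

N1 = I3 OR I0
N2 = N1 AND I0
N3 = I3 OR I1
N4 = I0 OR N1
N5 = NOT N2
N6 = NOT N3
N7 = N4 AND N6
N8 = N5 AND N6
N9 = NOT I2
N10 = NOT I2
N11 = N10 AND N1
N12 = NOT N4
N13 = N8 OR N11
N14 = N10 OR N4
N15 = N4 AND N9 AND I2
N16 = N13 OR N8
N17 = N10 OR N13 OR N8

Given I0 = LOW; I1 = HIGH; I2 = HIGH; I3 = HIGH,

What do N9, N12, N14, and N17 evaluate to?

N1 = I3 OR I0 = HIGH OR LOW = HIGH
N2 = N1 AND I0 = HIGH AND LOW = LOW
N3 = I3 OR I1 = HIGH OR HIGH = HIGH
N4 = I0 OR N1 = LOW OR HIGH = HIGH
N5 = NOT N2 = NOT LOW = HIGH
N6 = NOT N3 = NOT HIGH = LOW
N8 = N5 AND N6 = HIGH AND LOW = LOW
N9 = NOT I2 = NOT HIGH = LOW
N10 = NOT I2 = NOT HIGH = LOW
N11 = N10 AND N1 = LOW AND HIGH = LOW
N12 = NOT N4 = NOT HIGH = LOW
N13 = N8 OR N11 = LOW OR LOW = LOW
N14 = N10 OR N4 = LOW OR HIGH = HIGH
N17 = N10 OR N13 OR N8 = LOW OR LOW OR LOW = LOW

N9 = LOW; N12 = LOW; N14 = HIGH; N17 = LOW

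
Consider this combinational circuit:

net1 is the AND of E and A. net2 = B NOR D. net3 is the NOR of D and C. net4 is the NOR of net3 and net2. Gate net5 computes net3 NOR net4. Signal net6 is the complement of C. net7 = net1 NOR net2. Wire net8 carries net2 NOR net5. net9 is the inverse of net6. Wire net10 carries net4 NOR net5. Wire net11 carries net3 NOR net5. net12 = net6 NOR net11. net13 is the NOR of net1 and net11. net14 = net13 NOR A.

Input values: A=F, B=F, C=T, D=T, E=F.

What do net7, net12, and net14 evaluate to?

net1 = E AND A = F AND F = F
net2 = B NOR D = F NOR T = F
net3 = D NOR C = T NOR T = F
net4 = net3 NOR net2 = F NOR F = T
net5 = net3 NOR net4 = F NOR T = F
net6 = NOT C = NOT T = F
net7 = net1 NOR net2 = F NOR F = T
net11 = net3 NOR net5 = F NOR F = T
net12 = net6 NOR net11 = F NOR T = F
net13 = net1 NOR net11 = F NOR T = F
net14 = net13 NOR A = F NOR F = T

net7 = T, net12 = F, net14 = T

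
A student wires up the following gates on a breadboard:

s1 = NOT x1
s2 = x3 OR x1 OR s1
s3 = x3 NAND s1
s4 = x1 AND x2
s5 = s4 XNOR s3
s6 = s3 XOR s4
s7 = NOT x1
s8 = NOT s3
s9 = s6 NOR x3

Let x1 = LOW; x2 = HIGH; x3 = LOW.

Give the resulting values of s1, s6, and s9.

s1 = NOT x1 = NOT LOW = HIGH
s3 = x3 NAND s1 = LOW NAND HIGH = HIGH
s4 = x1 AND x2 = LOW AND HIGH = LOW
s6 = s3 XOR s4 = HIGH XOR LOW = HIGH
s9 = s6 NOR x3 = HIGH NOR LOW = LOW

s1 = HIGH, s6 = HIGH, s9 = LOW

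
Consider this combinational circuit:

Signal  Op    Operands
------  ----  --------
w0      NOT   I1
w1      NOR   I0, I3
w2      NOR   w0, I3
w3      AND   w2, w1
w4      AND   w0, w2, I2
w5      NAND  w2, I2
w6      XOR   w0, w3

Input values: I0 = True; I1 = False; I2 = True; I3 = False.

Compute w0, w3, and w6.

w0 = True, w3 = False, w6 = True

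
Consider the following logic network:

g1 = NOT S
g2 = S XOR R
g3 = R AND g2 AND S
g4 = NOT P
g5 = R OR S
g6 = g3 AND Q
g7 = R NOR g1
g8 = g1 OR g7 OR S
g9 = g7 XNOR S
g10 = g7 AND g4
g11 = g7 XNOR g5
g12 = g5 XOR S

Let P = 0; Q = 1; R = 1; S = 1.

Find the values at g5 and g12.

g5 = 1, g12 = 0

g5 = R OR S = 1 OR 1 = 1
g12 = g5 XOR S = 1 XOR 1 = 0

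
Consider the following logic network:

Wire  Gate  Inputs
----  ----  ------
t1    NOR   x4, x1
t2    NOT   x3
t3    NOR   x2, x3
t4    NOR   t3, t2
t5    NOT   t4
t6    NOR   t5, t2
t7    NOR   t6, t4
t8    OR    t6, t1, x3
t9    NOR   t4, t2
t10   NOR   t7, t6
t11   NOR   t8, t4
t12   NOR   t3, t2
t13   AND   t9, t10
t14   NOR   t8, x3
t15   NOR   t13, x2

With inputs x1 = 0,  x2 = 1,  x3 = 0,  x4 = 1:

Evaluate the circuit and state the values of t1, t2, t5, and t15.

t1 = 0, t2 = 1, t5 = 1, t15 = 0

t1 = x4 NOR x1 = 1 NOR 0 = 0
t2 = NOT x3 = NOT 0 = 1
t3 = x2 NOR x3 = 1 NOR 0 = 0
t4 = t3 NOR t2 = 0 NOR 1 = 0
t5 = NOT t4 = NOT 0 = 1
t6 = t5 NOR t2 = 1 NOR 1 = 0
t7 = t6 NOR t4 = 0 NOR 0 = 1
t9 = t4 NOR t2 = 0 NOR 1 = 0
t10 = t7 NOR t6 = 1 NOR 0 = 0
t13 = t9 AND t10 = 0 AND 0 = 0
t15 = t13 NOR x2 = 0 NOR 1 = 0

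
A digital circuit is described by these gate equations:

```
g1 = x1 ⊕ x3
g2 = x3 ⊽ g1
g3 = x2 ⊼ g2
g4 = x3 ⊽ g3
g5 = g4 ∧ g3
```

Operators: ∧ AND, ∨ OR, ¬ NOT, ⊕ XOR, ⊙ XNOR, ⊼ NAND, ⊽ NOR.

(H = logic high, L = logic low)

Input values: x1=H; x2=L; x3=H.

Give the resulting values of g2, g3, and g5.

g1 = x1 XOR x3 = H XOR H = L
g2 = x3 NOR g1 = H NOR L = L
g3 = x2 NAND g2 = L NAND L = H
g4 = x3 NOR g3 = H NOR H = L
g5 = g4 AND g3 = L AND H = L

g2 = L, g3 = H, g5 = L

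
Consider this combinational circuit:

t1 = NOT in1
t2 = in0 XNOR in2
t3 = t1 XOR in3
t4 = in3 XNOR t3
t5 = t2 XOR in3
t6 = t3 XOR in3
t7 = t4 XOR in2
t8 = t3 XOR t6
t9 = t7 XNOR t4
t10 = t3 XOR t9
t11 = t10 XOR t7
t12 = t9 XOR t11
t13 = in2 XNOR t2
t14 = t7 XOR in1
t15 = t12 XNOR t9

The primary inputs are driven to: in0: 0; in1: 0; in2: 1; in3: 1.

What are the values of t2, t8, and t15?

t1 = NOT in1 = NOT 0 = 1
t2 = in0 XNOR in2 = 0 XNOR 1 = 0
t3 = t1 XOR in3 = 1 XOR 1 = 0
t4 = in3 XNOR t3 = 1 XNOR 0 = 0
t6 = t3 XOR in3 = 0 XOR 1 = 1
t7 = t4 XOR in2 = 0 XOR 1 = 1
t8 = t3 XOR t6 = 0 XOR 1 = 1
t9 = t7 XNOR t4 = 1 XNOR 0 = 0
t10 = t3 XOR t9 = 0 XOR 0 = 0
t11 = t10 XOR t7 = 0 XOR 1 = 1
t12 = t9 XOR t11 = 0 XOR 1 = 1
t15 = t12 XNOR t9 = 1 XNOR 0 = 0

t2 = 0  t8 = 1  t15 = 0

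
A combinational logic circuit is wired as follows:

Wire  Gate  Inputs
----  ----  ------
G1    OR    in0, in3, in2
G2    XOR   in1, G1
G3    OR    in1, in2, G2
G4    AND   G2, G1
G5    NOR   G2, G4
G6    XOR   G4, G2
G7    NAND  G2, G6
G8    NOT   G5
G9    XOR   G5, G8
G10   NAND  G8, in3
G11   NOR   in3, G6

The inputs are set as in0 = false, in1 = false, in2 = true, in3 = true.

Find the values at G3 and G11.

G1 = in0 OR in3 OR in2 = false OR true OR true = true
G2 = in1 XOR G1 = false XOR true = true
G3 = in1 OR in2 OR G2 = false OR true OR true = true
G4 = G2 AND G1 = true AND true = true
G6 = G4 XOR G2 = true XOR true = false
G11 = in3 NOR G6 = true NOR false = false

G3 = true; G11 = false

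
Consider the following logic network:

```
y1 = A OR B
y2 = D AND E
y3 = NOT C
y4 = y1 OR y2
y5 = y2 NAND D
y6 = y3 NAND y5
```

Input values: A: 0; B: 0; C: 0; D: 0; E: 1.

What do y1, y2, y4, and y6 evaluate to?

y1 = 0, y2 = 0, y4 = 0, y6 = 0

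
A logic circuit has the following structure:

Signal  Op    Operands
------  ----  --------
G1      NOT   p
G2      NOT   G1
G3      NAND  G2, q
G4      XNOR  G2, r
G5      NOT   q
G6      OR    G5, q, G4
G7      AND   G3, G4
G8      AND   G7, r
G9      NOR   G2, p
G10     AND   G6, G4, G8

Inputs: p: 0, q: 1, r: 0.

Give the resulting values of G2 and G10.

G1 = NOT p = NOT 0 = 1
G2 = NOT G1 = NOT 1 = 0
G3 = G2 NAND q = 0 NAND 1 = 1
G4 = G2 XNOR r = 0 XNOR 0 = 1
G5 = NOT q = NOT 1 = 0
G6 = G5 OR q OR G4 = 0 OR 1 OR 1 = 1
G7 = G3 AND G4 = 1 AND 1 = 1
G8 = G7 AND r = 1 AND 0 = 0
G10 = G6 AND G4 AND G8 = 1 AND 1 AND 0 = 0

G2 = 0, G10 = 0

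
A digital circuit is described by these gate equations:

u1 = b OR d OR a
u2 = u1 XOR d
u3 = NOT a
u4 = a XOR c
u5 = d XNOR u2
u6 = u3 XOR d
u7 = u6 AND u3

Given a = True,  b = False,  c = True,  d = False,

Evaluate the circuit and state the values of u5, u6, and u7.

u5 = False  u6 = False  u7 = False

u1 = b OR d OR a = False OR False OR True = True
u2 = u1 XOR d = True XOR False = True
u3 = NOT a = NOT True = False
u5 = d XNOR u2 = False XNOR True = False
u6 = u3 XOR d = False XOR False = False
u7 = u6 AND u3 = False AND False = False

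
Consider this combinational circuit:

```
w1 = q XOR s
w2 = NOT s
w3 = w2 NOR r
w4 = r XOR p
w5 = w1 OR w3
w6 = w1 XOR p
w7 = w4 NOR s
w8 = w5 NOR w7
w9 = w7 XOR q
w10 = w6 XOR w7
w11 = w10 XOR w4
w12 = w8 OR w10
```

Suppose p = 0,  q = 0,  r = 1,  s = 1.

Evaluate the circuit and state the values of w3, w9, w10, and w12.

w3 = 0, w9 = 0, w10 = 1, w12 = 1

w1 = q XOR s = 0 XOR 1 = 1
w2 = NOT s = NOT 1 = 0
w3 = w2 NOR r = 0 NOR 1 = 0
w4 = r XOR p = 1 XOR 0 = 1
w5 = w1 OR w3 = 1 OR 0 = 1
w6 = w1 XOR p = 1 XOR 0 = 1
w7 = w4 NOR s = 1 NOR 1 = 0
w8 = w5 NOR w7 = 1 NOR 0 = 0
w9 = w7 XOR q = 0 XOR 0 = 0
w10 = w6 XOR w7 = 1 XOR 0 = 1
w12 = w8 OR w10 = 0 OR 1 = 1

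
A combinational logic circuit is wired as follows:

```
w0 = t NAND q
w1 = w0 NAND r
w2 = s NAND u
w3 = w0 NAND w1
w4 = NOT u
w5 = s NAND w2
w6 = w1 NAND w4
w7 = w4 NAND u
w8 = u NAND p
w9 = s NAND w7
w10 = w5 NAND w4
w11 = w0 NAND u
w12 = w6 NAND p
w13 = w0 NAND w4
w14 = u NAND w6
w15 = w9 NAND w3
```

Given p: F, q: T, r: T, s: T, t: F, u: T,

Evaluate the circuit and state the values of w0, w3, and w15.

w0 = T  w3 = T  w15 = T

w0 = t NAND q = F NAND T = T
w1 = w0 NAND r = T NAND T = F
w3 = w0 NAND w1 = T NAND F = T
w4 = NOT u = NOT T = F
w7 = w4 NAND u = F NAND T = T
w9 = s NAND w7 = T NAND T = F
w15 = w9 NAND w3 = F NAND T = T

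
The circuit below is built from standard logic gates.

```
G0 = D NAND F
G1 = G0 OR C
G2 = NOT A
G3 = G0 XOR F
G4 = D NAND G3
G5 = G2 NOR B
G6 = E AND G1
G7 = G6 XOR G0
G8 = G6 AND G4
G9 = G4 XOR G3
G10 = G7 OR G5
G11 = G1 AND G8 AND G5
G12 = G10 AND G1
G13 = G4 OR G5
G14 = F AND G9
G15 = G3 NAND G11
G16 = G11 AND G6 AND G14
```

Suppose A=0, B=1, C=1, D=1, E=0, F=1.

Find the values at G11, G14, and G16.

G0 = D NAND F = 1 NAND 1 = 0
G1 = G0 OR C = 0 OR 1 = 1
G2 = NOT A = NOT 0 = 1
G3 = G0 XOR F = 0 XOR 1 = 1
G4 = D NAND G3 = 1 NAND 1 = 0
G5 = G2 NOR B = 1 NOR 1 = 0
G6 = E AND G1 = 0 AND 1 = 0
G8 = G6 AND G4 = 0 AND 0 = 0
G9 = G4 XOR G3 = 0 XOR 1 = 1
G11 = G1 AND G8 AND G5 = 1 AND 0 AND 0 = 0
G14 = F AND G9 = 1 AND 1 = 1
G16 = G11 AND G6 AND G14 = 0 AND 0 AND 1 = 0

G11 = 0, G14 = 1, G16 = 0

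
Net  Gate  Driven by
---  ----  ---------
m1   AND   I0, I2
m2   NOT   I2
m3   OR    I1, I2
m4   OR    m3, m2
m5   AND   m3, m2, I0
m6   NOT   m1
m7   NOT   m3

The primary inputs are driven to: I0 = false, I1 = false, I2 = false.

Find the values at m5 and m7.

m5 = false, m7 = true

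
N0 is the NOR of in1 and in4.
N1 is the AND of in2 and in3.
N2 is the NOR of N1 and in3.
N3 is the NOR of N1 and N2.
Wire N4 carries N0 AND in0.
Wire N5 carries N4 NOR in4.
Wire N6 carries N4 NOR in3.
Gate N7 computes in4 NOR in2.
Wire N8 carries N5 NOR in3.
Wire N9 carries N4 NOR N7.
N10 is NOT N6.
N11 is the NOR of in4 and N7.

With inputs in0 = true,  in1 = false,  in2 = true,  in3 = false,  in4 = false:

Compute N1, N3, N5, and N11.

N1 = false, N3 = false, N5 = false, N11 = true

N0 = in1 NOR in4 = false NOR false = true
N1 = in2 AND in3 = true AND false = false
N2 = N1 NOR in3 = false NOR false = true
N3 = N1 NOR N2 = false NOR true = false
N4 = N0 AND in0 = true AND true = true
N5 = N4 NOR in4 = true NOR false = false
N7 = in4 NOR in2 = false NOR true = false
N11 = in4 NOR N7 = false NOR false = true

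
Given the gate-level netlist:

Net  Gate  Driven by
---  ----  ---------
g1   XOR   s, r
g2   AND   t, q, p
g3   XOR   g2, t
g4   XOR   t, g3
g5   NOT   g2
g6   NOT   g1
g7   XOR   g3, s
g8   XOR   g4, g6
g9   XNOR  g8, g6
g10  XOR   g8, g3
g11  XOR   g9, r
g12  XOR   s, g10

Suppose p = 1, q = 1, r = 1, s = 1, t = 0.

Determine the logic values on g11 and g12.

g11 = 0; g12 = 0

g1 = s XOR r = 1 XOR 1 = 0
g2 = t AND q AND p = 0 AND 1 AND 1 = 0
g3 = g2 XOR t = 0 XOR 0 = 0
g4 = t XOR g3 = 0 XOR 0 = 0
g6 = NOT g1 = NOT 0 = 1
g8 = g4 XOR g6 = 0 XOR 1 = 1
g9 = g8 XNOR g6 = 1 XNOR 1 = 1
g10 = g8 XOR g3 = 1 XOR 0 = 1
g11 = g9 XOR r = 1 XOR 1 = 0
g12 = s XOR g10 = 1 XOR 1 = 0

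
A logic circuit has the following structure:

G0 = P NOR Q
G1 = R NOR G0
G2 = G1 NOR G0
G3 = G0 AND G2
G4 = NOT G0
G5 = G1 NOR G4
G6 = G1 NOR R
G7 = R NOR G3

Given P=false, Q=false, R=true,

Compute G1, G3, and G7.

G0 = P NOR Q = false NOR false = true
G1 = R NOR G0 = true NOR true = false
G2 = G1 NOR G0 = false NOR true = false
G3 = G0 AND G2 = true AND false = false
G7 = R NOR G3 = true NOR false = false

G1 = false; G3 = false; G7 = false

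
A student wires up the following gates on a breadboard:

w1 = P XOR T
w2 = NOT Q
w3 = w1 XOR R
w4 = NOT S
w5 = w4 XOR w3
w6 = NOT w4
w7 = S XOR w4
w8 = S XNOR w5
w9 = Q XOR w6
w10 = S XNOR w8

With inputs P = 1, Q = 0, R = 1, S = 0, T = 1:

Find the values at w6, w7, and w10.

w6 = 0, w7 = 1, w10 = 0

w1 = P XOR T = 1 XOR 1 = 0
w3 = w1 XOR R = 0 XOR 1 = 1
w4 = NOT S = NOT 0 = 1
w5 = w4 XOR w3 = 1 XOR 1 = 0
w6 = NOT w4 = NOT 1 = 0
w7 = S XOR w4 = 0 XOR 1 = 1
w8 = S XNOR w5 = 0 XNOR 0 = 1
w10 = S XNOR w8 = 0 XNOR 1 = 0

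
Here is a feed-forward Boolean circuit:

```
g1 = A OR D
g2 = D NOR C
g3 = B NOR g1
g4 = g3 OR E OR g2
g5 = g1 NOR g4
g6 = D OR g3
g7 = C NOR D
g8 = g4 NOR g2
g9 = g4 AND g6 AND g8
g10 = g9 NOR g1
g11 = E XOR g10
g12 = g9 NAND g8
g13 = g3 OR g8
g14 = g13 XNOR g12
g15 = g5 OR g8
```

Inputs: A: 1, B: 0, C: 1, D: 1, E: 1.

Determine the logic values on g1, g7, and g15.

g1 = 1, g7 = 0, g15 = 0

g1 = A OR D = 1 OR 1 = 1
g2 = D NOR C = 1 NOR 1 = 0
g3 = B NOR g1 = 0 NOR 1 = 0
g4 = g3 OR E OR g2 = 0 OR 1 OR 0 = 1
g5 = g1 NOR g4 = 1 NOR 1 = 0
g7 = C NOR D = 1 NOR 1 = 0
g8 = g4 NOR g2 = 1 NOR 0 = 0
g15 = g5 OR g8 = 0 OR 0 = 0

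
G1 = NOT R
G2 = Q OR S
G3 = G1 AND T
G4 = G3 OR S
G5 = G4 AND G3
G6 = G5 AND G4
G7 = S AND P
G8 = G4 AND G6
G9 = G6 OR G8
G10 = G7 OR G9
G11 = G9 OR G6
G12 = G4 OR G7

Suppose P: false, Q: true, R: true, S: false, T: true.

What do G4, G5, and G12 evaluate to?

G4 = false, G5 = false, G12 = false

G1 = NOT R = NOT true = false
G3 = G1 AND T = false AND true = false
G4 = G3 OR S = false OR false = false
G5 = G4 AND G3 = false AND false = false
G7 = S AND P = false AND false = false
G12 = G4 OR G7 = false OR false = false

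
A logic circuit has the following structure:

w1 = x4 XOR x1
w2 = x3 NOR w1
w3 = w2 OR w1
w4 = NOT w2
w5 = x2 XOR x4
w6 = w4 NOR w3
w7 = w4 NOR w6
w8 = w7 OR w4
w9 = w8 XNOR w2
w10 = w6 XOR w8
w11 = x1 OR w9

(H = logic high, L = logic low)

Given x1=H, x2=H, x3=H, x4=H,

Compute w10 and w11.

w1 = x4 XOR x1 = H XOR H = L
w2 = x3 NOR w1 = H NOR L = L
w3 = w2 OR w1 = L OR L = L
w4 = NOT w2 = NOT L = H
w6 = w4 NOR w3 = H NOR L = L
w7 = w4 NOR w6 = H NOR L = L
w8 = w7 OR w4 = L OR H = H
w9 = w8 XNOR w2 = H XNOR L = L
w10 = w6 XOR w8 = L XOR H = H
w11 = x1 OR w9 = H OR L = H

w10 = H, w11 = H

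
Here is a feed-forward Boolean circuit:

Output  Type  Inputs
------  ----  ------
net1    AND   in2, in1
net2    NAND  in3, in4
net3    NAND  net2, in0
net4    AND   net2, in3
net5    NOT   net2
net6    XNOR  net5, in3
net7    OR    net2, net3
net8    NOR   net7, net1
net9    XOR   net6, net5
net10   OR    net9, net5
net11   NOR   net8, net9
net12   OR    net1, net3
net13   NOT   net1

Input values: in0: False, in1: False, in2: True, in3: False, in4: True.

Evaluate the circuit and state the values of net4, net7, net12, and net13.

net1 = in2 AND in1 = True AND False = False
net2 = in3 NAND in4 = False NAND True = True
net3 = net2 NAND in0 = True NAND False = True
net4 = net2 AND in3 = True AND False = False
net7 = net2 OR net3 = True OR True = True
net12 = net1 OR net3 = False OR True = True
net13 = NOT net1 = NOT False = True

net4 = False, net7 = True, net12 = True, net13 = True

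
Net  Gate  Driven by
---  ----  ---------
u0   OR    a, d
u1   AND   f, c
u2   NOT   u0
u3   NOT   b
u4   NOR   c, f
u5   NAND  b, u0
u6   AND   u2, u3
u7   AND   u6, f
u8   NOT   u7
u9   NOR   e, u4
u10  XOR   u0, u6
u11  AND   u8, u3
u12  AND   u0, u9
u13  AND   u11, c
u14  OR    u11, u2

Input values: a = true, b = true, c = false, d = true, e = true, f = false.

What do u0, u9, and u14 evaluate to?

u0 = a OR d = true OR true = true
u2 = NOT u0 = NOT true = false
u3 = NOT b = NOT true = false
u4 = c NOR f = false NOR false = true
u6 = u2 AND u3 = false AND false = false
u7 = u6 AND f = false AND false = false
u8 = NOT u7 = NOT false = true
u9 = e NOR u4 = true NOR true = false
u11 = u8 AND u3 = true AND false = false
u14 = u11 OR u2 = false OR false = false

u0 = true  u9 = false  u14 = false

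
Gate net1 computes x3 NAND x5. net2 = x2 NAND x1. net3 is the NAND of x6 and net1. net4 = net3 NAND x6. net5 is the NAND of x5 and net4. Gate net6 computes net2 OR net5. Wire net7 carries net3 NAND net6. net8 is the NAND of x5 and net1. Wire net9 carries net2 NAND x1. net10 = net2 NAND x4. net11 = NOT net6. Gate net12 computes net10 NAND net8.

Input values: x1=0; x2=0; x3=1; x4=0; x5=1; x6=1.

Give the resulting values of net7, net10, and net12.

net1 = x3 NAND x5 = 1 NAND 1 = 0
net2 = x2 NAND x1 = 0 NAND 0 = 1
net3 = x6 NAND net1 = 1 NAND 0 = 1
net4 = net3 NAND x6 = 1 NAND 1 = 0
net5 = x5 NAND net4 = 1 NAND 0 = 1
net6 = net2 OR net5 = 1 OR 1 = 1
net7 = net3 NAND net6 = 1 NAND 1 = 0
net8 = x5 NAND net1 = 1 NAND 0 = 1
net10 = net2 NAND x4 = 1 NAND 0 = 1
net12 = net10 NAND net8 = 1 NAND 1 = 0

net7 = 0, net10 = 1, net12 = 0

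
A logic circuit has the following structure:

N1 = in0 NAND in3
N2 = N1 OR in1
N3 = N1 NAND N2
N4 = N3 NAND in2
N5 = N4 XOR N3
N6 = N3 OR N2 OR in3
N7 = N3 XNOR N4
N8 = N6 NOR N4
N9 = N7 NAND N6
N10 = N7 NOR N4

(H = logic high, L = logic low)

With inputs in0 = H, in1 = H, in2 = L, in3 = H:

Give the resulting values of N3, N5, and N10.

N3 = H, N5 = L, N10 = L

N1 = in0 NAND in3 = H NAND H = L
N2 = N1 OR in1 = L OR H = H
N3 = N1 NAND N2 = L NAND H = H
N4 = N3 NAND in2 = H NAND L = H
N5 = N4 XOR N3 = H XOR H = L
N7 = N3 XNOR N4 = H XNOR H = H
N10 = N7 NOR N4 = H NOR H = L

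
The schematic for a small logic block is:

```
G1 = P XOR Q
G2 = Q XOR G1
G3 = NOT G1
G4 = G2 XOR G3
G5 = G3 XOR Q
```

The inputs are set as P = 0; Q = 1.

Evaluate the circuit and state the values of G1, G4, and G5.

G1 = 1, G4 = 0, G5 = 1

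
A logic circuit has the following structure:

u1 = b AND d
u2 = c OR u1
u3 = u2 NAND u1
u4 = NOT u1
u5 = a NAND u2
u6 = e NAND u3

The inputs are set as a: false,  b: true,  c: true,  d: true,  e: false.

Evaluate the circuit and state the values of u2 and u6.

u1 = b AND d = true AND true = true
u2 = c OR u1 = true OR true = true
u3 = u2 NAND u1 = true NAND true = false
u6 = e NAND u3 = false NAND false = true

u2 = true, u6 = true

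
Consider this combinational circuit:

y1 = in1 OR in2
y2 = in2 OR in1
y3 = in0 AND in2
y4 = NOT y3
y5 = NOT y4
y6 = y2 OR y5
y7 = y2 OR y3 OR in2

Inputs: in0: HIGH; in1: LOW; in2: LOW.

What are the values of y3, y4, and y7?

y3 = LOW  y4 = HIGH  y7 = LOW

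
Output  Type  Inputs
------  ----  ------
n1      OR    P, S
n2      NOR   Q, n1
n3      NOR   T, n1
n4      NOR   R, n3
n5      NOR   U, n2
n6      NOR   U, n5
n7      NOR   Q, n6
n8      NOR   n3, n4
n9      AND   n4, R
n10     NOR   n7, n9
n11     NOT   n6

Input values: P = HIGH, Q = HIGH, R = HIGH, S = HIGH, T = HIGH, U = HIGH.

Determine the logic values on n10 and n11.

n10 = HIGH, n11 = HIGH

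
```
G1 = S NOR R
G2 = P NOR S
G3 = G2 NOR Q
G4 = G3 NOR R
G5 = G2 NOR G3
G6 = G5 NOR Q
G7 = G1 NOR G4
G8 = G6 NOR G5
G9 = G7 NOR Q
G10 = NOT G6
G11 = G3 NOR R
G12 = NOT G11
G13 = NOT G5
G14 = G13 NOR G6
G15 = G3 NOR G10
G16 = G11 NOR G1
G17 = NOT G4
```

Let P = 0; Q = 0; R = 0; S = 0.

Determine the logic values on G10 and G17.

G2 = P NOR S = 0 NOR 0 = 1
G3 = G2 NOR Q = 1 NOR 0 = 0
G4 = G3 NOR R = 0 NOR 0 = 1
G5 = G2 NOR G3 = 1 NOR 0 = 0
G6 = G5 NOR Q = 0 NOR 0 = 1
G10 = NOT G6 = NOT 1 = 0
G17 = NOT G4 = NOT 1 = 0

G10 = 0; G17 = 0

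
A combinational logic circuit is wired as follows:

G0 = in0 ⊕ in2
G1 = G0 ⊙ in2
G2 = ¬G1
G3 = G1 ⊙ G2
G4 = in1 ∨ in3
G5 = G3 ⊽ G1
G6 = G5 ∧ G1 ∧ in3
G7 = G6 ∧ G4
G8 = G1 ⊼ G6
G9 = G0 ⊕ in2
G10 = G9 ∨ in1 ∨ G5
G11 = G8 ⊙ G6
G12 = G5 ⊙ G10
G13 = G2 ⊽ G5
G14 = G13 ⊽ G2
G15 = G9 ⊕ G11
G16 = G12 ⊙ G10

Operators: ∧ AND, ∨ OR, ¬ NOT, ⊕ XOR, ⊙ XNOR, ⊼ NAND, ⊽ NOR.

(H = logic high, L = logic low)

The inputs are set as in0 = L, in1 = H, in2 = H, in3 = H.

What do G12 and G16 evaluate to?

G12 = L, G16 = L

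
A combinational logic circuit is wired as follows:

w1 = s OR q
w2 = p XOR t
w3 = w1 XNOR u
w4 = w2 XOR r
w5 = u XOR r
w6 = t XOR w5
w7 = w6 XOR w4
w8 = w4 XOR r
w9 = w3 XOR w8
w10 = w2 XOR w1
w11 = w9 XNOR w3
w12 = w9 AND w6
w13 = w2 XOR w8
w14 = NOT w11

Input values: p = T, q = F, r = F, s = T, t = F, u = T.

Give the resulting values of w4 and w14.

w1 = s OR q = T OR F = T
w2 = p XOR t = T XOR F = T
w3 = w1 XNOR u = T XNOR T = T
w4 = w2 XOR r = T XOR F = T
w8 = w4 XOR r = T XOR F = T
w9 = w3 XOR w8 = T XOR T = F
w11 = w9 XNOR w3 = F XNOR T = F
w14 = NOT w11 = NOT F = T

w4 = T  w14 = T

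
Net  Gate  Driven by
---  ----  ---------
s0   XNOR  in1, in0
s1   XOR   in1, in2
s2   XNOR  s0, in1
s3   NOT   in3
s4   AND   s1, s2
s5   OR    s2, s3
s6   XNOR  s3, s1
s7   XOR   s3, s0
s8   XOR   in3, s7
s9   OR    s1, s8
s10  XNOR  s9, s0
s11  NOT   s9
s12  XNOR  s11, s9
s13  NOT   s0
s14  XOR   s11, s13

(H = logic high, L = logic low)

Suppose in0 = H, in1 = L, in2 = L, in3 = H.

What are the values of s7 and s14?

s0 = in1 XNOR in0 = L XNOR H = L
s1 = in1 XOR in2 = L XOR L = L
s3 = NOT in3 = NOT H = L
s7 = s3 XOR s0 = L XOR L = L
s8 = in3 XOR s7 = H XOR L = H
s9 = s1 OR s8 = L OR H = H
s11 = NOT s9 = NOT H = L
s13 = NOT s0 = NOT L = H
s14 = s11 XOR s13 = L XOR H = H

s7 = L  s14 = H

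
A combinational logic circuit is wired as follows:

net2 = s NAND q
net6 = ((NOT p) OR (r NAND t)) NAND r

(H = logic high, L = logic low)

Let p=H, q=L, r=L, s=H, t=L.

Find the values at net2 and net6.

net2 = H  net6 = H

net2 = H NAND L = H
net6 = ((NOT H) OR (L NAND L)) NAND L = H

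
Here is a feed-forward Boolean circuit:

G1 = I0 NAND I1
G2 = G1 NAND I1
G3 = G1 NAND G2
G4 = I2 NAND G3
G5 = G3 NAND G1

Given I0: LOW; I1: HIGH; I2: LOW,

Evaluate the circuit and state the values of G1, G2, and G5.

G1 = HIGH; G2 = LOW; G5 = LOW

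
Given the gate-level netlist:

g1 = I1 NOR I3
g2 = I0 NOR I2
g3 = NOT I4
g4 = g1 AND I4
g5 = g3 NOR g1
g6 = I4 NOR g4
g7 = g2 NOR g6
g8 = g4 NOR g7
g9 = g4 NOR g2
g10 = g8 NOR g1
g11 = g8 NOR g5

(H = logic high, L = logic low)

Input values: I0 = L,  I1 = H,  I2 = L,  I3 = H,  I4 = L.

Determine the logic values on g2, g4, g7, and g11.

g2 = H; g4 = L; g7 = L; g11 = L

g1 = I1 NOR I3 = H NOR H = L
g2 = I0 NOR I2 = L NOR L = H
g3 = NOT I4 = NOT L = H
g4 = g1 AND I4 = L AND L = L
g5 = g3 NOR g1 = H NOR L = L
g6 = I4 NOR g4 = L NOR L = H
g7 = g2 NOR g6 = H NOR H = L
g8 = g4 NOR g7 = L NOR L = H
g11 = g8 NOR g5 = H NOR L = L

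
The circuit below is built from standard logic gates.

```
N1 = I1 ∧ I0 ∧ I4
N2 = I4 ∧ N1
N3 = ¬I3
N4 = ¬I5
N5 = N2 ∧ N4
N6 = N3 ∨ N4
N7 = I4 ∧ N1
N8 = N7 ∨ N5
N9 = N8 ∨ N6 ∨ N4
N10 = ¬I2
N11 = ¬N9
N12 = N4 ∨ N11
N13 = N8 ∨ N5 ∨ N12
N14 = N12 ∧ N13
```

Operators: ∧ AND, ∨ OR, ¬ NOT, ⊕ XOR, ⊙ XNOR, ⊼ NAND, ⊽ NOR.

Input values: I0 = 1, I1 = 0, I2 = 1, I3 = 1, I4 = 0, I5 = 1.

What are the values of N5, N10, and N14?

N5 = 0, N10 = 0, N14 = 1

N1 = I1 AND I0 AND I4 = 0 AND 1 AND 0 = 0
N2 = I4 AND N1 = 0 AND 0 = 0
N3 = NOT I3 = NOT 1 = 0
N4 = NOT I5 = NOT 1 = 0
N5 = N2 AND N4 = 0 AND 0 = 0
N6 = N3 OR N4 = 0 OR 0 = 0
N7 = I4 AND N1 = 0 AND 0 = 0
N8 = N7 OR N5 = 0 OR 0 = 0
N9 = N8 OR N6 OR N4 = 0 OR 0 OR 0 = 0
N10 = NOT I2 = NOT 1 = 0
N11 = NOT N9 = NOT 0 = 1
N12 = N4 OR N11 = 0 OR 1 = 1
N13 = N8 OR N5 OR N12 = 0 OR 0 OR 1 = 1
N14 = N12 AND N13 = 1 AND 1 = 1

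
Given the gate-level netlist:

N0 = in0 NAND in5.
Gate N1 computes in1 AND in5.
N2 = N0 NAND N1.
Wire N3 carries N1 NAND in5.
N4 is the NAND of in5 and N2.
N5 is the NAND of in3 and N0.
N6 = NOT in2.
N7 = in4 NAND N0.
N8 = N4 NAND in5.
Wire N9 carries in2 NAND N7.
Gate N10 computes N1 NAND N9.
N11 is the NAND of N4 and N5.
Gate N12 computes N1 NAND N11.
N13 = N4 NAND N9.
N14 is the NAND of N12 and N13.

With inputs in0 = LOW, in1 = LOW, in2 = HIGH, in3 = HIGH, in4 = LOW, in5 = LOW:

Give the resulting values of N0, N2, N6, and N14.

N0 = HIGH; N2 = HIGH; N6 = LOW; N14 = LOW

N0 = in0 NAND in5 = LOW NAND LOW = HIGH
N1 = in1 AND in5 = LOW AND LOW = LOW
N2 = N0 NAND N1 = HIGH NAND LOW = HIGH
N4 = in5 NAND N2 = LOW NAND HIGH = HIGH
N5 = in3 NAND N0 = HIGH NAND HIGH = LOW
N6 = NOT in2 = NOT HIGH = LOW
N7 = in4 NAND N0 = LOW NAND HIGH = HIGH
N9 = in2 NAND N7 = HIGH NAND HIGH = LOW
N11 = N4 NAND N5 = HIGH NAND LOW = HIGH
N12 = N1 NAND N11 = LOW NAND HIGH = HIGH
N13 = N4 NAND N9 = HIGH NAND LOW = HIGH
N14 = N12 NAND N13 = HIGH NAND HIGH = LOW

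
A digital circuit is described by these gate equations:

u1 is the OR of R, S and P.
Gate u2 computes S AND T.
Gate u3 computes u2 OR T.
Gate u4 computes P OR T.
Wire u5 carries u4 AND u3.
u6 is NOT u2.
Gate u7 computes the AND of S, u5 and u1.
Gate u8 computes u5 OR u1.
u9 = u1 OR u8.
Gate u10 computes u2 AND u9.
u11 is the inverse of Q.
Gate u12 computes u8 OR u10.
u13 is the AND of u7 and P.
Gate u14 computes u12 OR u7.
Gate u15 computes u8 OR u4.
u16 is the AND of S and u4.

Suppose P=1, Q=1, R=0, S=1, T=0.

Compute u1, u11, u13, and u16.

u1 = R OR S OR P = 0 OR 1 OR 1 = 1
u2 = S AND T = 1 AND 0 = 0
u3 = u2 OR T = 0 OR 0 = 0
u4 = P OR T = 1 OR 0 = 1
u5 = u4 AND u3 = 1 AND 0 = 0
u7 = S AND u5 AND u1 = 1 AND 0 AND 1 = 0
u11 = NOT Q = NOT 1 = 0
u13 = u7 AND P = 0 AND 1 = 0
u16 = S AND u4 = 1 AND 1 = 1

u1 = 1, u11 = 0, u13 = 0, u16 = 1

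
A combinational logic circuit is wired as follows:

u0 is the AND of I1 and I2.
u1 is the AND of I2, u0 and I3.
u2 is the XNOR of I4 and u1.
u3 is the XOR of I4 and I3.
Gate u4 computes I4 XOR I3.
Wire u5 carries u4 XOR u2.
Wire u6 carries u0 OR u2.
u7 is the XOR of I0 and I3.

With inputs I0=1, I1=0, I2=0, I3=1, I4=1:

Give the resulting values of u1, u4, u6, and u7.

u1 = 0; u4 = 0; u6 = 0; u7 = 0

u0 = I1 AND I2 = 0 AND 0 = 0
u1 = I2 AND u0 AND I3 = 0 AND 0 AND 1 = 0
u2 = I4 XNOR u1 = 1 XNOR 0 = 0
u4 = I4 XOR I3 = 1 XOR 1 = 0
u6 = u0 OR u2 = 0 OR 0 = 0
u7 = I0 XOR I3 = 1 XOR 1 = 0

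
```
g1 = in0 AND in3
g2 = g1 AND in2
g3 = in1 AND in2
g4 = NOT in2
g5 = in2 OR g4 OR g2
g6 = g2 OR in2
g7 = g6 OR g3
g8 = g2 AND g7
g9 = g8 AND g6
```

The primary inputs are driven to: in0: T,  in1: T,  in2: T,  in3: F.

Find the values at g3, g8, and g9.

g3 = T, g8 = F, g9 = F

g1 = in0 AND in3 = T AND F = F
g2 = g1 AND in2 = F AND T = F
g3 = in1 AND in2 = T AND T = T
g6 = g2 OR in2 = F OR T = T
g7 = g6 OR g3 = T OR T = T
g8 = g2 AND g7 = F AND T = F
g9 = g8 AND g6 = F AND T = F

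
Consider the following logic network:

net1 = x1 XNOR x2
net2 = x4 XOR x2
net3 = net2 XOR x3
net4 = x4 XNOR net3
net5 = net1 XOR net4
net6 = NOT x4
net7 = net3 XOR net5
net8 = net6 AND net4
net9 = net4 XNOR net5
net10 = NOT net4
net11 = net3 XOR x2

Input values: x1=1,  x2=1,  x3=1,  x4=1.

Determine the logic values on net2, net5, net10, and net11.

net1 = x1 XNOR x2 = 1 XNOR 1 = 1
net2 = x4 XOR x2 = 1 XOR 1 = 0
net3 = net2 XOR x3 = 0 XOR 1 = 1
net4 = x4 XNOR net3 = 1 XNOR 1 = 1
net5 = net1 XOR net4 = 1 XOR 1 = 0
net10 = NOT net4 = NOT 1 = 0
net11 = net3 XOR x2 = 1 XOR 1 = 0

net2 = 0; net5 = 0; net10 = 0; net11 = 0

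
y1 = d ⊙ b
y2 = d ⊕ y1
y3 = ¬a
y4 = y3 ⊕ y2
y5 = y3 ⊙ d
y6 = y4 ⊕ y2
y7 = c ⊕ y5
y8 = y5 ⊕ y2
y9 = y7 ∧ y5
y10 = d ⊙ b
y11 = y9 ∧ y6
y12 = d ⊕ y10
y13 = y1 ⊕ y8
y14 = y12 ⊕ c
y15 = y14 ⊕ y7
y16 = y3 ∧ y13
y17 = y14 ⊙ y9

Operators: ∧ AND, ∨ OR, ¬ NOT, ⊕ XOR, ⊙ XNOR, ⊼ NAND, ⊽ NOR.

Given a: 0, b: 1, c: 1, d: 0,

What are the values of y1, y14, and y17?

y1 = 0  y14 = 1  y17 = 0

y1 = d XNOR b = 0 XNOR 1 = 0
y3 = NOT a = NOT 0 = 1
y5 = y3 XNOR d = 1 XNOR 0 = 0
y7 = c XOR y5 = 1 XOR 0 = 1
y9 = y7 AND y5 = 1 AND 0 = 0
y10 = d XNOR b = 0 XNOR 1 = 0
y12 = d XOR y10 = 0 XOR 0 = 0
y14 = y12 XOR c = 0 XOR 1 = 1
y17 = y14 XNOR y9 = 1 XNOR 0 = 0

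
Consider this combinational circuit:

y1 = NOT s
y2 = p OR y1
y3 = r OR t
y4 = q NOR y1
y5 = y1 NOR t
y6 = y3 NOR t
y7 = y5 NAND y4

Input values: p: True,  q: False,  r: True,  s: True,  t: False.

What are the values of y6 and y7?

y6 = False; y7 = False

y1 = NOT s = NOT True = False
y3 = r OR t = True OR False = True
y4 = q NOR y1 = False NOR False = True
y5 = y1 NOR t = False NOR False = True
y6 = y3 NOR t = True NOR False = False
y7 = y5 NAND y4 = True NAND True = False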